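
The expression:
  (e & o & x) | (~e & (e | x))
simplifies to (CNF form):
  x & (o | ~e)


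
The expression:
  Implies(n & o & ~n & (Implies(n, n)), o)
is always true.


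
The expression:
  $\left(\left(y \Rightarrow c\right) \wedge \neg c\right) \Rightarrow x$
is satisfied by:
  {y: True, c: True, x: True}
  {y: True, c: True, x: False}
  {y: True, x: True, c: False}
  {y: True, x: False, c: False}
  {c: True, x: True, y: False}
  {c: True, x: False, y: False}
  {x: True, c: False, y: False}


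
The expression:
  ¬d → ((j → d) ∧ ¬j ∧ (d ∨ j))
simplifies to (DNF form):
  d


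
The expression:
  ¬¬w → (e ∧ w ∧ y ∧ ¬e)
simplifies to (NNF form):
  ¬w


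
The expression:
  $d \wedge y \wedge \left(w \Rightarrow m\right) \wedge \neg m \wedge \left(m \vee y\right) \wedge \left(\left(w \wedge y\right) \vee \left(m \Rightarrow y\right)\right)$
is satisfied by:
  {d: True, y: True, w: False, m: False}


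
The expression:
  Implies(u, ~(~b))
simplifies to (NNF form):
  b | ~u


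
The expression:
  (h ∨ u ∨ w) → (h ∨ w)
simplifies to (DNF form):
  h ∨ w ∨ ¬u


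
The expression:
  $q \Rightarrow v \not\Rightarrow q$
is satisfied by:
  {q: False}


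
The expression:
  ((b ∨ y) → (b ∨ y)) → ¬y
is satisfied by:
  {y: False}


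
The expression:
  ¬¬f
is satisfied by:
  {f: True}


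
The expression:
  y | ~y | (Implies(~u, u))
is always true.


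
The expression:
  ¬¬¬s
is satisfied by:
  {s: False}


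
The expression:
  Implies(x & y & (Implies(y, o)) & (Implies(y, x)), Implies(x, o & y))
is always true.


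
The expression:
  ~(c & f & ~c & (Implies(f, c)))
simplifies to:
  True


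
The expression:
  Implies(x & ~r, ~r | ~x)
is always true.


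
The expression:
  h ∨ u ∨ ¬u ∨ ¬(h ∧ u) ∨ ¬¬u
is always true.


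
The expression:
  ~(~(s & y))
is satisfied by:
  {s: True, y: True}


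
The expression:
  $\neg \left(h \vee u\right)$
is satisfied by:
  {u: False, h: False}


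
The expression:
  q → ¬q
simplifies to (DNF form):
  ¬q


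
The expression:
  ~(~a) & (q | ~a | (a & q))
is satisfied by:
  {a: True, q: True}


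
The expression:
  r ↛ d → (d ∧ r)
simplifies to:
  d ∨ ¬r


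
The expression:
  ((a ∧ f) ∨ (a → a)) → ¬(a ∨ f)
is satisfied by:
  {f: False, a: False}


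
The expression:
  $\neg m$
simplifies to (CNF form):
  $\neg m$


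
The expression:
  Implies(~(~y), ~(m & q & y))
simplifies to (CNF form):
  ~m | ~q | ~y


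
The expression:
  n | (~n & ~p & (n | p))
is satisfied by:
  {n: True}


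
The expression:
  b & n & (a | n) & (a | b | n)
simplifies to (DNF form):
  b & n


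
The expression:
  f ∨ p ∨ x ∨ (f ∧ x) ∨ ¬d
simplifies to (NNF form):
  f ∨ p ∨ x ∨ ¬d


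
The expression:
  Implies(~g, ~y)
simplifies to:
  g | ~y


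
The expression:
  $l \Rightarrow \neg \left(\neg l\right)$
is always true.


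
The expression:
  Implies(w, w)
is always true.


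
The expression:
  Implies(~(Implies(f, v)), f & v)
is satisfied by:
  {v: True, f: False}
  {f: False, v: False}
  {f: True, v: True}


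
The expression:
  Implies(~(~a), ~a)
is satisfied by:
  {a: False}


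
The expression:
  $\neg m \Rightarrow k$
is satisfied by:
  {k: True, m: True}
  {k: True, m: False}
  {m: True, k: False}


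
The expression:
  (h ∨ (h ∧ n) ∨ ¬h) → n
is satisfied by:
  {n: True}


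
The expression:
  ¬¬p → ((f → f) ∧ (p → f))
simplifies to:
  f ∨ ¬p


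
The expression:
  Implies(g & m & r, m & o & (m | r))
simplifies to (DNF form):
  o | ~g | ~m | ~r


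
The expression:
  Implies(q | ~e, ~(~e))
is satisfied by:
  {e: True}


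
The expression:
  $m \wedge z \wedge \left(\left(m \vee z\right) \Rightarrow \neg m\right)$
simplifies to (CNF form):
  $\text{False}$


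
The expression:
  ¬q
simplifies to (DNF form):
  ¬q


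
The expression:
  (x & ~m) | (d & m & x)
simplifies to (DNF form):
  (d & x) | (x & ~m)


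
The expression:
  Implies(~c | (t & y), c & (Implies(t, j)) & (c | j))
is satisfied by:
  {c: True, j: True, t: False, y: False}
  {c: True, j: False, t: False, y: False}
  {c: True, y: True, j: True, t: False}
  {c: True, y: True, j: False, t: False}
  {c: True, t: True, j: True, y: False}
  {c: True, t: True, j: False, y: False}
  {c: True, t: True, y: True, j: True}


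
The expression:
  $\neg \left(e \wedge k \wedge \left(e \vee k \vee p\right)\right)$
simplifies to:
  $\neg e \vee \neg k$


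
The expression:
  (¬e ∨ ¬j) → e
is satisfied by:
  {e: True}


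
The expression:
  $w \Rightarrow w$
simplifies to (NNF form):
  $\text{True}$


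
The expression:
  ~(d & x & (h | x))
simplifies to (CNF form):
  ~d | ~x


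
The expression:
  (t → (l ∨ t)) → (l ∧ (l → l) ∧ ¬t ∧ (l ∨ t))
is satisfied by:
  {l: True, t: False}


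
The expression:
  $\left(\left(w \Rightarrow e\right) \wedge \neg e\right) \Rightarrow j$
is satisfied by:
  {e: True, w: True, j: True}
  {e: True, w: True, j: False}
  {e: True, j: True, w: False}
  {e: True, j: False, w: False}
  {w: True, j: True, e: False}
  {w: True, j: False, e: False}
  {j: True, w: False, e: False}


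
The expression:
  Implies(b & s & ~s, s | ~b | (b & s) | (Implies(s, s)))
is always true.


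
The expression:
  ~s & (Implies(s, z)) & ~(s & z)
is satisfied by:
  {s: False}


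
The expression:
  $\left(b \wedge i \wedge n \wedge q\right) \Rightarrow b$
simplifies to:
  $\text{True}$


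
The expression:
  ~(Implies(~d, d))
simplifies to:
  ~d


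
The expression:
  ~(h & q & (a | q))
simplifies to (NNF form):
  ~h | ~q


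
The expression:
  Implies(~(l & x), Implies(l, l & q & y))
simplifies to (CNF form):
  (q | x | ~l) & (x | y | ~l)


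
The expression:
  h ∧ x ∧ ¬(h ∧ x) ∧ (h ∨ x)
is never true.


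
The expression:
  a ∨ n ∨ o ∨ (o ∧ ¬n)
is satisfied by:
  {n: True, a: True, o: True}
  {n: True, a: True, o: False}
  {n: True, o: True, a: False}
  {n: True, o: False, a: False}
  {a: True, o: True, n: False}
  {a: True, o: False, n: False}
  {o: True, a: False, n: False}


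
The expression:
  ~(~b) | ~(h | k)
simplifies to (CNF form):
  (b | ~h) & (b | ~k)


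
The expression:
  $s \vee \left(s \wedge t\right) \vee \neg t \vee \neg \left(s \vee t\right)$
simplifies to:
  $s \vee \neg t$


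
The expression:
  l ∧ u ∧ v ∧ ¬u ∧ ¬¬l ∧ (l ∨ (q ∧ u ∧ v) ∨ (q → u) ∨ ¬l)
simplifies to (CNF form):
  False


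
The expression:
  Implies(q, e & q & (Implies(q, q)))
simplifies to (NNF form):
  e | ~q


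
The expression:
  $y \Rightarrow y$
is always true.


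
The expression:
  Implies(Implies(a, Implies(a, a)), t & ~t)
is never true.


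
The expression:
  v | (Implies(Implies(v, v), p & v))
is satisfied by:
  {v: True}


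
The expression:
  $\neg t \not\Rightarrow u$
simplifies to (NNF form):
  $\neg t \wedge \neg u$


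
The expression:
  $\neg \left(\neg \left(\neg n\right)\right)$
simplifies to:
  $\neg n$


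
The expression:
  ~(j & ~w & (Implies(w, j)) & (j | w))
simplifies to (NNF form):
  w | ~j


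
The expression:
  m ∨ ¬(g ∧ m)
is always true.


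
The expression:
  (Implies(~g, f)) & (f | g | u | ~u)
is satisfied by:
  {g: True, f: True}
  {g: True, f: False}
  {f: True, g: False}


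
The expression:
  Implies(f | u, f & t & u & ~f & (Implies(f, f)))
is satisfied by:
  {u: False, f: False}


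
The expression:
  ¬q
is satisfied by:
  {q: False}


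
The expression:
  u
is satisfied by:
  {u: True}


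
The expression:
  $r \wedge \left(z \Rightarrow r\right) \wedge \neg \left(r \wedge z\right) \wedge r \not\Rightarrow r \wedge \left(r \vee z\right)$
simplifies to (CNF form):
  $\text{False}$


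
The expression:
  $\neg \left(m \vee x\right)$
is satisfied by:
  {x: False, m: False}


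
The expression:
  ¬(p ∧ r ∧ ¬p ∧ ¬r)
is always true.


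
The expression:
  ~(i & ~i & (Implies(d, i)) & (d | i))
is always true.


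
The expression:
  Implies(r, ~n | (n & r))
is always true.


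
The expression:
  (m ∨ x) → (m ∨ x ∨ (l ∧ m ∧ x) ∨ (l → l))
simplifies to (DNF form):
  True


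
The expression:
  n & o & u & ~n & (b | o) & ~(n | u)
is never true.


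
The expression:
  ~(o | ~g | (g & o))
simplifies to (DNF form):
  g & ~o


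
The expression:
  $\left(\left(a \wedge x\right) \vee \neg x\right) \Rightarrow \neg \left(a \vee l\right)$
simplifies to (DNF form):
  $\left(x \wedge \neg a\right) \vee \left(\neg a \wedge \neg l\right)$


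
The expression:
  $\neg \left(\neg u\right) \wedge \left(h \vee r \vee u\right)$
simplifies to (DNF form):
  $u$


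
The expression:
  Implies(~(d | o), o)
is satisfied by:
  {d: True, o: True}
  {d: True, o: False}
  {o: True, d: False}


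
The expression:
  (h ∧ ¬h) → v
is always true.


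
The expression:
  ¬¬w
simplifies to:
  w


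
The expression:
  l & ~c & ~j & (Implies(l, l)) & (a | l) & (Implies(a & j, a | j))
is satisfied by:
  {l: True, j: False, c: False}


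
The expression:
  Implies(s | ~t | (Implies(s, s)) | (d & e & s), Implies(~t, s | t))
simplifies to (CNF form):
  s | t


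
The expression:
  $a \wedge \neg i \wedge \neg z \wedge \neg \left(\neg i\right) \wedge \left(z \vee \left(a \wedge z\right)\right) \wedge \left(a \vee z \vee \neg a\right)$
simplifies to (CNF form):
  $\text{False}$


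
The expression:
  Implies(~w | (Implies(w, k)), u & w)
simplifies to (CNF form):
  w & (u | ~k)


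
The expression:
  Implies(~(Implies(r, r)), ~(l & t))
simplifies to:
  True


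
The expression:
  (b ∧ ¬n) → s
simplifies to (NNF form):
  n ∨ s ∨ ¬b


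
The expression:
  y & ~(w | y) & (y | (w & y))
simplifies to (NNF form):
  False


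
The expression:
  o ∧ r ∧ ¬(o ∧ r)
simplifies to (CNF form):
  False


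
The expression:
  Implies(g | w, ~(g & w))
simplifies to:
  ~g | ~w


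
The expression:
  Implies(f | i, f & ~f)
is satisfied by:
  {i: False, f: False}


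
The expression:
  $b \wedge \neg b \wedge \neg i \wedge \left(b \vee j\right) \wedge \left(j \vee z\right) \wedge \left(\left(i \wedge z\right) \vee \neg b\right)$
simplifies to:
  $\text{False}$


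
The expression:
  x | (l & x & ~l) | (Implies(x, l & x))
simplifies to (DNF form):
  True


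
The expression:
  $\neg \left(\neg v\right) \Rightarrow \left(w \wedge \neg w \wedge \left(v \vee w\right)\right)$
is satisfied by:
  {v: False}


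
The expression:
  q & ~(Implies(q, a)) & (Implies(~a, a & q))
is never true.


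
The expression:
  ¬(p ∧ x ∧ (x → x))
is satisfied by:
  {p: False, x: False}
  {x: True, p: False}
  {p: True, x: False}


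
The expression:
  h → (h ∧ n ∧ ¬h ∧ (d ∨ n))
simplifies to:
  ¬h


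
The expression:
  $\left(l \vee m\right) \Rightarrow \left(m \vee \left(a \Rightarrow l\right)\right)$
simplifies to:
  $\text{True}$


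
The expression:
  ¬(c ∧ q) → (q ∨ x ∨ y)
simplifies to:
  q ∨ x ∨ y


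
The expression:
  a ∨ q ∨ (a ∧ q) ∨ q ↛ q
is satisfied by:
  {a: True, q: True}
  {a: True, q: False}
  {q: True, a: False}


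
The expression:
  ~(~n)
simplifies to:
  n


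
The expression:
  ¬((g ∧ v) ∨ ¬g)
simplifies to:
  g ∧ ¬v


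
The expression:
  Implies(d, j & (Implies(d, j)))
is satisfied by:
  {j: True, d: False}
  {d: False, j: False}
  {d: True, j: True}


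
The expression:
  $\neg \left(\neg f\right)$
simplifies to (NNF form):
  $f$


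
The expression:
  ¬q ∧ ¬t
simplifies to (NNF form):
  ¬q ∧ ¬t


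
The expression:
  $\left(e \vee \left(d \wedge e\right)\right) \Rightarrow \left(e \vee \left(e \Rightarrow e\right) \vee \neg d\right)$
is always true.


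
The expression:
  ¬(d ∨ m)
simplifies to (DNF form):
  ¬d ∧ ¬m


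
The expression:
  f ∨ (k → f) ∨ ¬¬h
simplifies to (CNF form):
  f ∨ h ∨ ¬k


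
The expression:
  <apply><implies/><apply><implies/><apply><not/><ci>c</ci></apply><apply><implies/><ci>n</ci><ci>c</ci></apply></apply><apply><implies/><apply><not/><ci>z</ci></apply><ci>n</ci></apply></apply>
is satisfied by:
  {n: True, z: True}
  {n: True, z: False}
  {z: True, n: False}


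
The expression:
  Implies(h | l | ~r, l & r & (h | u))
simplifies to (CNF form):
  r & (l | ~h) & (h | u | ~l)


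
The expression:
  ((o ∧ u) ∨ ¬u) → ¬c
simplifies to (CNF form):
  (u ∨ ¬c) ∧ (¬c ∨ ¬o)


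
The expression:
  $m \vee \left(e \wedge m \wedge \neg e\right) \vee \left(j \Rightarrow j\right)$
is always true.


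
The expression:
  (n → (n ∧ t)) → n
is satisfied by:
  {n: True}


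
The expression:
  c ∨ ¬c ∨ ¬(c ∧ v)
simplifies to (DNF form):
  True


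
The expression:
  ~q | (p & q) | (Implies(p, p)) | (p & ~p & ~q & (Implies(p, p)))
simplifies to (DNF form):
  True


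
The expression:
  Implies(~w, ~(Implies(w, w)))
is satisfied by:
  {w: True}


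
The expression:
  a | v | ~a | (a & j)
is always true.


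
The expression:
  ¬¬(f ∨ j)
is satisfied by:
  {f: True, j: True}
  {f: True, j: False}
  {j: True, f: False}


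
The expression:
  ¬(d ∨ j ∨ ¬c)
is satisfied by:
  {c: True, d: False, j: False}


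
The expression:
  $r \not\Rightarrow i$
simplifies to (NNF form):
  $r \wedge \neg i$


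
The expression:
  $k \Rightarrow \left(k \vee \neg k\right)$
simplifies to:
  $\text{True}$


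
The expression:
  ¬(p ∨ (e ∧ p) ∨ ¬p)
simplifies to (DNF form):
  False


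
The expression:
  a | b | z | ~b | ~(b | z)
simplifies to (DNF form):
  True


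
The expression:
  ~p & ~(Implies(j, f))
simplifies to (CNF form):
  j & ~f & ~p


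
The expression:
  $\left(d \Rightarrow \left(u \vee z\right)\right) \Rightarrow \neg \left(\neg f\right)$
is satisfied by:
  {f: True, d: True, z: False, u: False}
  {f: True, d: False, z: False, u: False}
  {u: True, f: True, d: True, z: False}
  {u: True, f: True, d: False, z: False}
  {f: True, z: True, d: True, u: False}
  {f: True, z: True, d: False, u: False}
  {f: True, z: True, u: True, d: True}
  {f: True, z: True, u: True, d: False}
  {d: True, f: False, z: False, u: False}


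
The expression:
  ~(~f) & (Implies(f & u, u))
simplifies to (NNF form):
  f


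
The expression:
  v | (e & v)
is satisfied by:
  {v: True}


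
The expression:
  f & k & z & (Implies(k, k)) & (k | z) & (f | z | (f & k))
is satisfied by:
  {z: True, f: True, k: True}


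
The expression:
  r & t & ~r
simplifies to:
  False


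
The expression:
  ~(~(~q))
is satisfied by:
  {q: False}


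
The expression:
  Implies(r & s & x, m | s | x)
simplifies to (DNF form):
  True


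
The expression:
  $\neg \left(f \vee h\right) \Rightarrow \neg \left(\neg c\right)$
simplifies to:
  $c \vee f \vee h$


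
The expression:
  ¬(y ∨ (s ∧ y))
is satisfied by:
  {y: False}


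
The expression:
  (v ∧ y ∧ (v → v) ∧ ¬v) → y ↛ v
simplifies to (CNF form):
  True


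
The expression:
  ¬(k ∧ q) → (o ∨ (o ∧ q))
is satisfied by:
  {k: True, o: True, q: True}
  {k: True, o: True, q: False}
  {o: True, q: True, k: False}
  {o: True, q: False, k: False}
  {k: True, q: True, o: False}


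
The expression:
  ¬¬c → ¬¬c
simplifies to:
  True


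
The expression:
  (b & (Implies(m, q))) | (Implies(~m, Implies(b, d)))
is always true.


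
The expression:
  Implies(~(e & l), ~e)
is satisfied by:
  {l: True, e: False}
  {e: False, l: False}
  {e: True, l: True}


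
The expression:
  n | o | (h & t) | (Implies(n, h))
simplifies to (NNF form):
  True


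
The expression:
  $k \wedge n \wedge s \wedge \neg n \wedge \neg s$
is never true.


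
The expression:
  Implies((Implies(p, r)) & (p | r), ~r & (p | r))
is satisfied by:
  {r: False}


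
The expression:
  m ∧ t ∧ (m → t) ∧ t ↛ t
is never true.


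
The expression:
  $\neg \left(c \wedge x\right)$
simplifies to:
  $\neg c \vee \neg x$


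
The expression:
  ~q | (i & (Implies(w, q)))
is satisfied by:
  {i: True, q: False}
  {q: False, i: False}
  {q: True, i: True}


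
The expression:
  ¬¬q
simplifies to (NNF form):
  q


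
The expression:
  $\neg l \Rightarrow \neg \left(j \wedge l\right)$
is always true.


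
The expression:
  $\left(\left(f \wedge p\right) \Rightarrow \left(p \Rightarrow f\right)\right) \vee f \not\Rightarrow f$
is always true.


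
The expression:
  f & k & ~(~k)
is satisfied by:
  {f: True, k: True}


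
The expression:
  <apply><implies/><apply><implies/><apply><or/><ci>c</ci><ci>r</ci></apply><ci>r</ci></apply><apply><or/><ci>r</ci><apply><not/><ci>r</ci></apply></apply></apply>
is always true.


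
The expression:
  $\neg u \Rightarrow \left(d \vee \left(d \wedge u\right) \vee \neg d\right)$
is always true.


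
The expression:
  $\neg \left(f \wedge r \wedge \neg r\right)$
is always true.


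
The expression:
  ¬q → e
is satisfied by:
  {q: True, e: True}
  {q: True, e: False}
  {e: True, q: False}


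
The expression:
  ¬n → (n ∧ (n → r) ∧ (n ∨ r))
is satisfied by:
  {n: True}


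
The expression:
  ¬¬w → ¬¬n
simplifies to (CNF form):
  n ∨ ¬w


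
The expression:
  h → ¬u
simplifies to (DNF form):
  ¬h ∨ ¬u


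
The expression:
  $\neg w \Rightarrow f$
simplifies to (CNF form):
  $f \vee w$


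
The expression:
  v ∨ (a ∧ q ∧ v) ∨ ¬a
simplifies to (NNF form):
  v ∨ ¬a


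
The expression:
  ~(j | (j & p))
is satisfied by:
  {j: False}


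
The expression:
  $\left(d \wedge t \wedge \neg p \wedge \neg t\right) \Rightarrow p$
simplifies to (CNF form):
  $\text{True}$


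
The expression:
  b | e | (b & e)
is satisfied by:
  {b: True, e: True}
  {b: True, e: False}
  {e: True, b: False}


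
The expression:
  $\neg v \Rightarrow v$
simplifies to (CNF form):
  $v$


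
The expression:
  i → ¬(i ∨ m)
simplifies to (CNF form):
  ¬i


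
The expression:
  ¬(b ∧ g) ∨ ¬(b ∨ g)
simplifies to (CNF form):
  ¬b ∨ ¬g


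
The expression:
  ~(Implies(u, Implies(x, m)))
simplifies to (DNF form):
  u & x & ~m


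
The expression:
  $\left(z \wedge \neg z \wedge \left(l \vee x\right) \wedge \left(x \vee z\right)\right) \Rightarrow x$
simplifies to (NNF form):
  $\text{True}$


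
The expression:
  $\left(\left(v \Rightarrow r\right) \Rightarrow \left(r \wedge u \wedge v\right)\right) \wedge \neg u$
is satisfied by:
  {v: True, u: False, r: False}


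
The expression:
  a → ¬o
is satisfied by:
  {o: False, a: False}
  {a: True, o: False}
  {o: True, a: False}


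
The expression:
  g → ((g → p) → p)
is always true.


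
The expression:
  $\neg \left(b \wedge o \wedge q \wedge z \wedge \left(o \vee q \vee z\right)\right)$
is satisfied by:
  {o: False, q: False, z: False, b: False}
  {b: True, o: False, q: False, z: False}
  {z: True, o: False, q: False, b: False}
  {b: True, z: True, o: False, q: False}
  {q: True, b: False, o: False, z: False}
  {b: True, q: True, o: False, z: False}
  {z: True, q: True, b: False, o: False}
  {b: True, z: True, q: True, o: False}
  {o: True, z: False, q: False, b: False}
  {b: True, o: True, z: False, q: False}
  {z: True, o: True, b: False, q: False}
  {b: True, z: True, o: True, q: False}
  {q: True, o: True, z: False, b: False}
  {b: True, q: True, o: True, z: False}
  {z: True, q: True, o: True, b: False}


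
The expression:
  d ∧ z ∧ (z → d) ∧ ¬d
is never true.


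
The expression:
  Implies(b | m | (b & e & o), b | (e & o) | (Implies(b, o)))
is always true.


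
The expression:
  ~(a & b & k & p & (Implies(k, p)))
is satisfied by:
  {p: False, k: False, a: False, b: False}
  {b: True, p: False, k: False, a: False}
  {a: True, p: False, k: False, b: False}
  {b: True, a: True, p: False, k: False}
  {k: True, b: False, p: False, a: False}
  {b: True, k: True, p: False, a: False}
  {a: True, k: True, b: False, p: False}
  {b: True, a: True, k: True, p: False}
  {p: True, a: False, k: False, b: False}
  {b: True, p: True, a: False, k: False}
  {a: True, p: True, b: False, k: False}
  {b: True, a: True, p: True, k: False}
  {k: True, p: True, a: False, b: False}
  {b: True, k: True, p: True, a: False}
  {a: True, k: True, p: True, b: False}


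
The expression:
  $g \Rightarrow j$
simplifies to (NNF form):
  $j \vee \neg g$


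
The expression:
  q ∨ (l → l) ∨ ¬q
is always true.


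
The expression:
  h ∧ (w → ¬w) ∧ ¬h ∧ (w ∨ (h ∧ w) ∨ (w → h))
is never true.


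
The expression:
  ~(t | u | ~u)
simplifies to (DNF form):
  False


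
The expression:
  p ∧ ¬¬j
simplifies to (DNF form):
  j ∧ p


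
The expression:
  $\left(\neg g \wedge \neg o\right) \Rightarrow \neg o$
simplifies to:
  $\text{True}$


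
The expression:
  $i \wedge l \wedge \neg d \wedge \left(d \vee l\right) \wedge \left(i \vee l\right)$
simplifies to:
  $i \wedge l \wedge \neg d$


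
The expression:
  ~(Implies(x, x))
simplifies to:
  False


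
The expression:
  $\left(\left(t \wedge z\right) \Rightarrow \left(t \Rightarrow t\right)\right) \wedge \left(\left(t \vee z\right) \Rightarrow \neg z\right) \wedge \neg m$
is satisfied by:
  {z: False, m: False}


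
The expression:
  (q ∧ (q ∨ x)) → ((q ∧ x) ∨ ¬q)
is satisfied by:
  {x: True, q: False}
  {q: False, x: False}
  {q: True, x: True}


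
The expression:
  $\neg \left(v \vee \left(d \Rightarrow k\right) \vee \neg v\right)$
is never true.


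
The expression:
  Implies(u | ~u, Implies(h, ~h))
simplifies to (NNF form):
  ~h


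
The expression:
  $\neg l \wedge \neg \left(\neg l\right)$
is never true.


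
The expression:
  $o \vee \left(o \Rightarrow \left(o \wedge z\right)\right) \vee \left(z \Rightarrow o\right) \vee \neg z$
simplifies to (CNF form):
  $\text{True}$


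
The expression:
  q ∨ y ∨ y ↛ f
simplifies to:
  q ∨ y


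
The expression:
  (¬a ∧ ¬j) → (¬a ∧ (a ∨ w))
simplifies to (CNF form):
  a ∨ j ∨ w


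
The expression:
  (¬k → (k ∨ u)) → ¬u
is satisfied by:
  {u: False}


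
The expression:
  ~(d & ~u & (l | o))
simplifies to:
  u | ~d | (~l & ~o)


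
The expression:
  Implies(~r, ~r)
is always true.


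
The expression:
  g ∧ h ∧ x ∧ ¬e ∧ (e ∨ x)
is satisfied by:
  {h: True, x: True, g: True, e: False}


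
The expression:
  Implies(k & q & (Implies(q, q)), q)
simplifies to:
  True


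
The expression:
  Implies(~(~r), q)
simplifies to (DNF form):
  q | ~r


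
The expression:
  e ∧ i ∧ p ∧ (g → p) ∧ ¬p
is never true.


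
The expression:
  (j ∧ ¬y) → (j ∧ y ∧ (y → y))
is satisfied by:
  {y: True, j: False}
  {j: False, y: False}
  {j: True, y: True}


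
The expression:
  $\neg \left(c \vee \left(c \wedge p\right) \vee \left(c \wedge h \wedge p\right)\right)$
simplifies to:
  $\neg c$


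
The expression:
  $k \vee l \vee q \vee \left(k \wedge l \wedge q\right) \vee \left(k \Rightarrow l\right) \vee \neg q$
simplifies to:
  $\text{True}$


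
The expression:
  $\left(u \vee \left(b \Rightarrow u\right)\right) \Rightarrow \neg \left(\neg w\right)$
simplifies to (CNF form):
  $\left(b \vee w\right) \wedge \left(w \vee \neg u\right)$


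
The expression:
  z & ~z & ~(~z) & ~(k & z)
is never true.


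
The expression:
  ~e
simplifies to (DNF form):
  ~e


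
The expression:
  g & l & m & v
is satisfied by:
  {v: True, m: True, g: True, l: True}


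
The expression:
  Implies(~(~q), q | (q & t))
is always true.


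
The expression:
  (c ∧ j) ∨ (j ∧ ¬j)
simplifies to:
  c ∧ j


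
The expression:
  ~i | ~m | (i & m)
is always true.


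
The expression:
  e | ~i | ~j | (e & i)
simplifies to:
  e | ~i | ~j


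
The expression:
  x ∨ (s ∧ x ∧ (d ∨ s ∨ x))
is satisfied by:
  {x: True}


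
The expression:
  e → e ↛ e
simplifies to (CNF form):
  ¬e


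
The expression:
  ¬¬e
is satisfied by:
  {e: True}


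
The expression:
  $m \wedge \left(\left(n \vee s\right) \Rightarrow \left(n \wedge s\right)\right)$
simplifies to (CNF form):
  $m \wedge \left(n \vee \neg s\right) \wedge \left(s \vee \neg n\right)$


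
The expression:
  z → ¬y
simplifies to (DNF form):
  ¬y ∨ ¬z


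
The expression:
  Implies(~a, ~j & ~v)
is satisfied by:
  {a: True, j: False, v: False}
  {a: True, v: True, j: False}
  {a: True, j: True, v: False}
  {a: True, v: True, j: True}
  {v: False, j: False, a: False}


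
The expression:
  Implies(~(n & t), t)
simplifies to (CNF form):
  t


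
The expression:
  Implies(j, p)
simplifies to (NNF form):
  p | ~j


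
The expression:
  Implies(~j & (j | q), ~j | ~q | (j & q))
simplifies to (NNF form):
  True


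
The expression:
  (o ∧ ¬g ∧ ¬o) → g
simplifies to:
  True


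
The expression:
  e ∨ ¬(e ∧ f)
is always true.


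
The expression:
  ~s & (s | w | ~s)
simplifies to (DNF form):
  ~s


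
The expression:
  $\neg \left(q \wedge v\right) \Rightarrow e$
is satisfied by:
  {v: True, e: True, q: True}
  {v: True, e: True, q: False}
  {e: True, q: True, v: False}
  {e: True, q: False, v: False}
  {v: True, q: True, e: False}


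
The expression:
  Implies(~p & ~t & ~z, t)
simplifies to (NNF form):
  p | t | z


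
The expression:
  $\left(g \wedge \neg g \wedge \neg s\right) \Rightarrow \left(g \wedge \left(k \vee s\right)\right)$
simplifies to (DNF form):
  $\text{True}$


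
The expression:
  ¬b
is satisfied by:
  {b: False}


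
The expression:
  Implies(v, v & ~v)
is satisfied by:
  {v: False}


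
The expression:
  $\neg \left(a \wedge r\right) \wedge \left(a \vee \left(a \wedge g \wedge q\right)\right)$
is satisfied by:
  {a: True, r: False}


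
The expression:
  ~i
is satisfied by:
  {i: False}


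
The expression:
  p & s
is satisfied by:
  {p: True, s: True}


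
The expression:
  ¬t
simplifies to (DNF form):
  ¬t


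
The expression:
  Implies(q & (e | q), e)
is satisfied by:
  {e: True, q: False}
  {q: False, e: False}
  {q: True, e: True}


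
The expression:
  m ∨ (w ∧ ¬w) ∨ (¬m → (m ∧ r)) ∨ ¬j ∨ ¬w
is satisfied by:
  {m: True, w: False, j: False}
  {w: False, j: False, m: False}
  {j: True, m: True, w: False}
  {j: True, w: False, m: False}
  {m: True, w: True, j: False}
  {w: True, m: False, j: False}
  {j: True, w: True, m: True}


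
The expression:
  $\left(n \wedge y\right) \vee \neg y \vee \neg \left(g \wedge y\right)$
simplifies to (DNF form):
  $n \vee \neg g \vee \neg y$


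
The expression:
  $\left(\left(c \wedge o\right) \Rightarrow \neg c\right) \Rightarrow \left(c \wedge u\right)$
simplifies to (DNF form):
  $\left(c \wedge o\right) \vee \left(c \wedge u\right)$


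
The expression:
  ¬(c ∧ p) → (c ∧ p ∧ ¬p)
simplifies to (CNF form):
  c ∧ p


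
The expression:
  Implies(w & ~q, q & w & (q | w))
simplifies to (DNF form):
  q | ~w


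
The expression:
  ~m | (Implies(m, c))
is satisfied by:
  {c: True, m: False}
  {m: False, c: False}
  {m: True, c: True}


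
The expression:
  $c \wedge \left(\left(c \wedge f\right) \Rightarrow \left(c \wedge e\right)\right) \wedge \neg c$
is never true.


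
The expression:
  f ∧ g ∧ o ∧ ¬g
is never true.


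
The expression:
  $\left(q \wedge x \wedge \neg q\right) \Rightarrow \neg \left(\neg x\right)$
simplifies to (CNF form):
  $\text{True}$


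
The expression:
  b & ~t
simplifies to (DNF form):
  b & ~t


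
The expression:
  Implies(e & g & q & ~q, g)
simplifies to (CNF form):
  True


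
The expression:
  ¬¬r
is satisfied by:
  {r: True}


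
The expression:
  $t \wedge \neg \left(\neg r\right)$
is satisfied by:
  {t: True, r: True}


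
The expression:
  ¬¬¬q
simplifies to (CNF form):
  ¬q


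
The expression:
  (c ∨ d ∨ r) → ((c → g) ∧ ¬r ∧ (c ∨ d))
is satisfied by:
  {g: True, c: False, r: False}
  {c: False, r: False, g: False}
  {g: True, c: True, r: False}


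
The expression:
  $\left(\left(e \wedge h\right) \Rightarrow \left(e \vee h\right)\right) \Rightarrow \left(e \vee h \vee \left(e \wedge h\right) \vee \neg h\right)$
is always true.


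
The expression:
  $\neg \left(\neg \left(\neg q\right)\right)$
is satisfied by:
  {q: False}


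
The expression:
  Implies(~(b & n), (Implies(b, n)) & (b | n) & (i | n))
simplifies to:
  n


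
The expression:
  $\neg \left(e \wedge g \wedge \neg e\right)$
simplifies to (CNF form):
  $\text{True}$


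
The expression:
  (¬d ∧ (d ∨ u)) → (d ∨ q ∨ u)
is always true.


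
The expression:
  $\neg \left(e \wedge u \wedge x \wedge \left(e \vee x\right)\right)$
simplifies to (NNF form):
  $\neg e \vee \neg u \vee \neg x$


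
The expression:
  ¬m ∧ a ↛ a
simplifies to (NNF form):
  False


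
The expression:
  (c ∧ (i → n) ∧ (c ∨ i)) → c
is always true.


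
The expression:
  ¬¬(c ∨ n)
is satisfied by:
  {n: True, c: True}
  {n: True, c: False}
  {c: True, n: False}


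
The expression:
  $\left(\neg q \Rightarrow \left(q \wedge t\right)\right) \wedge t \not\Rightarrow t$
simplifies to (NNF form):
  $\text{False}$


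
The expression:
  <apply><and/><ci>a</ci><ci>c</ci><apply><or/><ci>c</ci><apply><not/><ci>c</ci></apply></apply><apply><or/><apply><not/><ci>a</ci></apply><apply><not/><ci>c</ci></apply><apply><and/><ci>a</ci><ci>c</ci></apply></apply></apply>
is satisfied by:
  {a: True, c: True}


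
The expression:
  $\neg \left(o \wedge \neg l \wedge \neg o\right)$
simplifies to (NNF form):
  $\text{True}$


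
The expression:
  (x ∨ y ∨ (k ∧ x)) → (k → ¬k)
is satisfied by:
  {x: False, k: False, y: False}
  {y: True, x: False, k: False}
  {x: True, y: False, k: False}
  {y: True, x: True, k: False}
  {k: True, y: False, x: False}


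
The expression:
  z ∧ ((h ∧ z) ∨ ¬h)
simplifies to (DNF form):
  z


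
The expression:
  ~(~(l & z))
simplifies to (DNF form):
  l & z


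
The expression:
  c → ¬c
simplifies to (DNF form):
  ¬c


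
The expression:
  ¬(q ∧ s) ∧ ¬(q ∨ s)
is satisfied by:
  {q: False, s: False}


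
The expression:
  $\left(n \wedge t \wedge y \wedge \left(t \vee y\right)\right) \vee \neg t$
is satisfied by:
  {n: True, y: True, t: False}
  {n: True, y: False, t: False}
  {y: True, n: False, t: False}
  {n: False, y: False, t: False}
  {n: True, t: True, y: True}


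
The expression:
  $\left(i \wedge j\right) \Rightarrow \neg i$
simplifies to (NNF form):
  $\neg i \vee \neg j$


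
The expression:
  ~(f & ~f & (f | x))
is always true.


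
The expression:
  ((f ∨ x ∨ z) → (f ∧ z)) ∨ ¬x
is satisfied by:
  {f: True, z: True, x: False}
  {f: True, z: False, x: False}
  {z: True, f: False, x: False}
  {f: False, z: False, x: False}
  {x: True, f: True, z: True}


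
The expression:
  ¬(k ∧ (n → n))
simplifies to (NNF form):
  ¬k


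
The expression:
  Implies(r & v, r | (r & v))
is always true.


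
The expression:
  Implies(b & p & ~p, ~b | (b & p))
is always true.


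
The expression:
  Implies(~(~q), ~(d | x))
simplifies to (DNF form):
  ~q | (~d & ~x)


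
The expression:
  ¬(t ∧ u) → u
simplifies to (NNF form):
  u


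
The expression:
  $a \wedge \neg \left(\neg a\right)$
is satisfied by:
  {a: True}


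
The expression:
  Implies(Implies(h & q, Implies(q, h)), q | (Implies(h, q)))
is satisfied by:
  {q: True, h: False}
  {h: False, q: False}
  {h: True, q: True}


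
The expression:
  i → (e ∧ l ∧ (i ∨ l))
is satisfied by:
  {e: True, l: True, i: False}
  {e: True, l: False, i: False}
  {l: True, e: False, i: False}
  {e: False, l: False, i: False}
  {i: True, e: True, l: True}


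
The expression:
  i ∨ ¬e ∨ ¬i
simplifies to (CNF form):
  True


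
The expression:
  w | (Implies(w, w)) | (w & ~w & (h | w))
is always true.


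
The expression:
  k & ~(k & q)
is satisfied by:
  {k: True, q: False}


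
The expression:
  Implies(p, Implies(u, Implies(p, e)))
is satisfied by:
  {e: True, p: False, u: False}
  {p: False, u: False, e: False}
  {e: True, u: True, p: False}
  {u: True, p: False, e: False}
  {e: True, p: True, u: False}
  {p: True, e: False, u: False}
  {e: True, u: True, p: True}


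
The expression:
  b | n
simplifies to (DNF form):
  b | n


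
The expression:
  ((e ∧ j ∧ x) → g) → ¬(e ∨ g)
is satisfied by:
  {j: True, x: True, g: False, e: False}
  {j: True, g: False, x: False, e: False}
  {x: True, j: False, g: False, e: False}
  {j: False, g: False, x: False, e: False}
  {e: True, j: True, x: True, g: False}


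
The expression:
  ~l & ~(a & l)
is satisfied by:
  {l: False}


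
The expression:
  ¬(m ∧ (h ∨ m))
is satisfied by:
  {m: False}


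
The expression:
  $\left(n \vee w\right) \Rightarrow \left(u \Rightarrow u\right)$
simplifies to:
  $\text{True}$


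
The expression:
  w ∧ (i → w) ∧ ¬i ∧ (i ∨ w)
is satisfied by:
  {w: True, i: False}


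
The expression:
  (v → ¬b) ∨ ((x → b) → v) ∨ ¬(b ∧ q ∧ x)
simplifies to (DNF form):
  True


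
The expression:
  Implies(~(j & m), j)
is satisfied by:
  {j: True}


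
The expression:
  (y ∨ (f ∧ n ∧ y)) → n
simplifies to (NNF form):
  n ∨ ¬y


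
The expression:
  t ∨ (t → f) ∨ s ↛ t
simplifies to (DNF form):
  True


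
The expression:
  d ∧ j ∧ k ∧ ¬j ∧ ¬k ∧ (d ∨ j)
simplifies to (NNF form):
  False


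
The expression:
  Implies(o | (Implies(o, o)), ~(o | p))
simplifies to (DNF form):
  ~o & ~p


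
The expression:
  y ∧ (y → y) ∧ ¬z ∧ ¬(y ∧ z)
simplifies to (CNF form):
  y ∧ ¬z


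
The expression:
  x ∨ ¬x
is always true.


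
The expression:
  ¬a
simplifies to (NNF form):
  ¬a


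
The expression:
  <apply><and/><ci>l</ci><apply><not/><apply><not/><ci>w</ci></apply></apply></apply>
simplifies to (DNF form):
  <apply><and/><ci>l</ci><ci>w</ci></apply>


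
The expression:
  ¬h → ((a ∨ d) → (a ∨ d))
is always true.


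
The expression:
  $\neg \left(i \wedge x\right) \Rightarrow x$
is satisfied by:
  {x: True}


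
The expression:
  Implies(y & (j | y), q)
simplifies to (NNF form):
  q | ~y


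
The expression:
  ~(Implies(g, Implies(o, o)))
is never true.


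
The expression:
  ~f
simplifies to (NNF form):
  ~f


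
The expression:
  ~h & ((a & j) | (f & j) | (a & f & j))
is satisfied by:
  {j: True, a: True, f: True, h: False}
  {j: True, a: True, f: False, h: False}
  {j: True, f: True, a: False, h: False}


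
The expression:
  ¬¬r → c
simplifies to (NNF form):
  c ∨ ¬r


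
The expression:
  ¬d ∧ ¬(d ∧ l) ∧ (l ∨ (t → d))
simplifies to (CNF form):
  ¬d ∧ (l ∨ ¬t)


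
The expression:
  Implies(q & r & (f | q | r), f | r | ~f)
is always true.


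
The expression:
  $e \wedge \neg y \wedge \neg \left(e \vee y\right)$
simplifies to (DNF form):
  $\text{False}$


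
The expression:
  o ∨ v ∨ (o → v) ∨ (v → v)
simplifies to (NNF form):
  True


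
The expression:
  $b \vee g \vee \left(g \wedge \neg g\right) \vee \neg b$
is always true.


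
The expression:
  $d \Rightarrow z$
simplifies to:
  $z \vee \neg d$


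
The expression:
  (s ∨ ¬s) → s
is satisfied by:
  {s: True}


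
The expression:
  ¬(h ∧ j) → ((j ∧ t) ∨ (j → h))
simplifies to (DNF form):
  h ∨ t ∨ ¬j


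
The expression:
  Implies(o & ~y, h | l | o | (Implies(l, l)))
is always true.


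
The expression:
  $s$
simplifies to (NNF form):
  $s$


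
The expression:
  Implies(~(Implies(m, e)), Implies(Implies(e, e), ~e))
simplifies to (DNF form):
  True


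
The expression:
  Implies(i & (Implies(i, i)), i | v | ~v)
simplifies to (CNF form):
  True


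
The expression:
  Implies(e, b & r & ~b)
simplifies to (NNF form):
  ~e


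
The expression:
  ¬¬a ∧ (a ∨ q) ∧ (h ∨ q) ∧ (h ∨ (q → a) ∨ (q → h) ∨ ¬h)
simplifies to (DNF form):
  (a ∧ h) ∨ (a ∧ q)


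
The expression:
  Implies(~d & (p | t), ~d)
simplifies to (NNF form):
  True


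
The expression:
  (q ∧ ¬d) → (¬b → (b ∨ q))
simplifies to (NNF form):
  True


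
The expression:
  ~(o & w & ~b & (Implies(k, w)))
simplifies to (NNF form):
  b | ~o | ~w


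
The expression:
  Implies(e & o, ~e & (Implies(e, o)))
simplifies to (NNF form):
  ~e | ~o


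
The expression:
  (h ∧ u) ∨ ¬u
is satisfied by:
  {h: True, u: False}
  {u: False, h: False}
  {u: True, h: True}


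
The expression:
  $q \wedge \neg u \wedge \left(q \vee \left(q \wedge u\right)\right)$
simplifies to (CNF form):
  $q \wedge \neg u$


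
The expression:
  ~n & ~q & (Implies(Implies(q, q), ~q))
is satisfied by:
  {n: False, q: False}


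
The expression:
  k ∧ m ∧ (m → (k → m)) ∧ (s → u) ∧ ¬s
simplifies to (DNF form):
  k ∧ m ∧ ¬s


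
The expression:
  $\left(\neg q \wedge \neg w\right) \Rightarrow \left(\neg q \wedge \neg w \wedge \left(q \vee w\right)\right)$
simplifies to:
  $q \vee w$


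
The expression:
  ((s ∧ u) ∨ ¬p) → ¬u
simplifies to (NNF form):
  (p ∧ ¬s) ∨ ¬u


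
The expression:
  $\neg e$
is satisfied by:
  {e: False}


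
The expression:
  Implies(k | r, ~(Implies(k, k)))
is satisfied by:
  {r: False, k: False}


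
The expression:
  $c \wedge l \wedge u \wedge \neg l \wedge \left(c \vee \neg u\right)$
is never true.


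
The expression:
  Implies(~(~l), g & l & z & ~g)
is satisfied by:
  {l: False}


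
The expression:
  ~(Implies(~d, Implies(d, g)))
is never true.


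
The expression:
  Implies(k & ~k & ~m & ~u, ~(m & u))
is always true.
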